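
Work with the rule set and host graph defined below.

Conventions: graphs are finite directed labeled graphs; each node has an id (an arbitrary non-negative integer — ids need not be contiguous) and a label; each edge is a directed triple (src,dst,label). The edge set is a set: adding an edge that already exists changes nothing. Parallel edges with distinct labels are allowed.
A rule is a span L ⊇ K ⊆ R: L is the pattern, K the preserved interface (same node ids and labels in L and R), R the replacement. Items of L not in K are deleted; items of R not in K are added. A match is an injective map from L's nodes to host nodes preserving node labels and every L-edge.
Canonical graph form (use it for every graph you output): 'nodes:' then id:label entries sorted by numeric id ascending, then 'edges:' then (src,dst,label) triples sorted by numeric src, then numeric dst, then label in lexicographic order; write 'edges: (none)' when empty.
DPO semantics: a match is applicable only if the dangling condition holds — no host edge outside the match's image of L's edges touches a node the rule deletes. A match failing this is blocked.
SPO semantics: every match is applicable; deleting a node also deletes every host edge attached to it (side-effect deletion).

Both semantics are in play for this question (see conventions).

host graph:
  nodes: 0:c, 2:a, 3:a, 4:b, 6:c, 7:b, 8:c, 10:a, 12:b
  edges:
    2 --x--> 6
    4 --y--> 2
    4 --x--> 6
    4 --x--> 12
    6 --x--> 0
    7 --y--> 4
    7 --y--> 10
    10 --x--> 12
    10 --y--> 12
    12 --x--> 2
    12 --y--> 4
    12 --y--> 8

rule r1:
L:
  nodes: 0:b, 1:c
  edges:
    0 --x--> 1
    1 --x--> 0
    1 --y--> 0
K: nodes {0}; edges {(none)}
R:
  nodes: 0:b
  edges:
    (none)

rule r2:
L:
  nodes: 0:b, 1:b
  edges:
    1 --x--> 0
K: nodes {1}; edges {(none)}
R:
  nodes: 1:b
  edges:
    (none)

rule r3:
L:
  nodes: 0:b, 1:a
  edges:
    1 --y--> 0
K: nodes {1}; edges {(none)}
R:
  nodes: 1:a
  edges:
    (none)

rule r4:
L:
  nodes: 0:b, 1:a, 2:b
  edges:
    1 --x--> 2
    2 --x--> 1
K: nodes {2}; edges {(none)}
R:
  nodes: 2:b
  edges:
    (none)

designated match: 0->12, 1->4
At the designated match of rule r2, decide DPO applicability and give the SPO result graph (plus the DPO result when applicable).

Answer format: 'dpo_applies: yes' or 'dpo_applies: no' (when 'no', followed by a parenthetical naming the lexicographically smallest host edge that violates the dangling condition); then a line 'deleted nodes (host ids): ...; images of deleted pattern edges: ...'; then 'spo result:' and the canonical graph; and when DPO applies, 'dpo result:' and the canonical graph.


dpo_applies: no
(the rule deletes node 12, which keeps host edge (10,12,x) outside the match image — the dangling condition fails, DPO blocks; SPO proceeds and side-deletes such edges)
deleted nodes (host ids): 12; images of deleted pattern edges: (4,12,x)
spo result:
nodes: 0:c, 2:a, 3:a, 4:b, 6:c, 7:b, 8:c, 10:a
edges: (2,6,x); (4,2,y); (4,6,x); (6,0,x); (7,4,y); (7,10,y)


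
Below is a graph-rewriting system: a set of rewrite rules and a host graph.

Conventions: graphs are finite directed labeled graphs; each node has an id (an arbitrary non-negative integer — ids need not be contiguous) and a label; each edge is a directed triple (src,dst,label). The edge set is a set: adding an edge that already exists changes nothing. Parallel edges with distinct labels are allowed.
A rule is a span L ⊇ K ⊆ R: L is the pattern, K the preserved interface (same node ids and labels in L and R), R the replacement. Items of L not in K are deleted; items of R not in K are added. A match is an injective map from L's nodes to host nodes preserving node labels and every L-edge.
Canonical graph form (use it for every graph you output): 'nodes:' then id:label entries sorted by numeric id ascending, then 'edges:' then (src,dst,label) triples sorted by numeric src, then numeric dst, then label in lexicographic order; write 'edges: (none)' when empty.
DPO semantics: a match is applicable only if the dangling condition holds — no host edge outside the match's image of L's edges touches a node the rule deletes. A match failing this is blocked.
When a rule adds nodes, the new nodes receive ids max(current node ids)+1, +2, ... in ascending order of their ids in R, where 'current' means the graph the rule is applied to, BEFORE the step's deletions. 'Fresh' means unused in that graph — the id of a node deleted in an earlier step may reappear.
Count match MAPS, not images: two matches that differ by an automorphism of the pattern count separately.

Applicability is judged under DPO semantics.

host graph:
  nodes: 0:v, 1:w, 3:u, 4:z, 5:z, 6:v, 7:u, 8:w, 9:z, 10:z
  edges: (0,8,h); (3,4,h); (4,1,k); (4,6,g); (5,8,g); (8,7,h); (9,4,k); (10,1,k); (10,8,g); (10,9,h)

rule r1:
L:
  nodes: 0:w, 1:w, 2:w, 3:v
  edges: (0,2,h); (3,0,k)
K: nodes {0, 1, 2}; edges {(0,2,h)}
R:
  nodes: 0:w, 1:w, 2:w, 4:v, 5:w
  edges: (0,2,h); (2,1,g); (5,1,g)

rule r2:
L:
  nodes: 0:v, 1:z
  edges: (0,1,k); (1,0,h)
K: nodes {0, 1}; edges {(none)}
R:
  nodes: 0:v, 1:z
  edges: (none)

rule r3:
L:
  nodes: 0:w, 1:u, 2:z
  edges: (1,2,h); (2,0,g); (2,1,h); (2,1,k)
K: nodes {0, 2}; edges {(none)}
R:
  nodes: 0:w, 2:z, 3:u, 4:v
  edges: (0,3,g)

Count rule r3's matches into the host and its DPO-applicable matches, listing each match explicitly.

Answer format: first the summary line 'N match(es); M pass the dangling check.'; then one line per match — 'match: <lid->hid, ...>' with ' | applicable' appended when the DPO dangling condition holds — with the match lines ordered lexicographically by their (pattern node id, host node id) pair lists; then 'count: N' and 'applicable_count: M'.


0 match(es); 0 pass the dangling check.
count: 0
applicable_count: 0


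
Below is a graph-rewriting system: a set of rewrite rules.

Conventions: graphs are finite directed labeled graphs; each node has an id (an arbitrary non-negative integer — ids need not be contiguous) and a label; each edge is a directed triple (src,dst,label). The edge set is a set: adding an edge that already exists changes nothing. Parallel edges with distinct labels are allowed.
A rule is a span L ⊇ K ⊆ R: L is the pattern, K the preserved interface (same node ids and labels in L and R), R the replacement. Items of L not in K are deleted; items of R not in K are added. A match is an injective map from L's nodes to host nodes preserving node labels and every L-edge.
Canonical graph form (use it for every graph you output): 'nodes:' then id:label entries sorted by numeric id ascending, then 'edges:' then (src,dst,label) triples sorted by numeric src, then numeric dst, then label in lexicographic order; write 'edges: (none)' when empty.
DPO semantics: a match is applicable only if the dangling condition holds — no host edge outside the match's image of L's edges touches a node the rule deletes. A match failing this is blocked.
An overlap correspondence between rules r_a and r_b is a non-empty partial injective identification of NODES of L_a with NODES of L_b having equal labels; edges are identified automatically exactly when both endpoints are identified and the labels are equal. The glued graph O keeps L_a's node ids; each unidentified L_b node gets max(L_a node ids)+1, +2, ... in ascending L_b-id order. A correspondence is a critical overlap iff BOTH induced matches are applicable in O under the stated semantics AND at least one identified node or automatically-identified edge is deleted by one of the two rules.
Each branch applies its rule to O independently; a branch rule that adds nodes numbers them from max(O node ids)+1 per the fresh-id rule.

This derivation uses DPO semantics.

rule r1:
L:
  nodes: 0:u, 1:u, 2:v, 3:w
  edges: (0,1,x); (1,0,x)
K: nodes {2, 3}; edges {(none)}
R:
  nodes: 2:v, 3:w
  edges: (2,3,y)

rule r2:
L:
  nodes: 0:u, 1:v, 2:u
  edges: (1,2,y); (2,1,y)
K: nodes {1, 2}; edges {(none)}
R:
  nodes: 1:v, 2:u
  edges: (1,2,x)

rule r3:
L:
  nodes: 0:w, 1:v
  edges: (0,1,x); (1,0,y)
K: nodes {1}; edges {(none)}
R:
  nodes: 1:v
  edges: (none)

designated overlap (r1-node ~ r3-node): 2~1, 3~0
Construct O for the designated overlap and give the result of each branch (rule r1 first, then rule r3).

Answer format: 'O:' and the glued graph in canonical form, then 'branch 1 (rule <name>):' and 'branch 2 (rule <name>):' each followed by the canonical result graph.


O:
nodes: 0:u, 1:u, 2:v, 3:w
edges: (0,1,x); (1,0,x); (2,3,y); (3,2,x)
branch 1 (rule r1):
nodes: 2:v, 3:w
edges: (2,3,y); (3,2,x)
branch 2 (rule r3):
nodes: 0:u, 1:u, 2:v
edges: (0,1,x); (1,0,x)


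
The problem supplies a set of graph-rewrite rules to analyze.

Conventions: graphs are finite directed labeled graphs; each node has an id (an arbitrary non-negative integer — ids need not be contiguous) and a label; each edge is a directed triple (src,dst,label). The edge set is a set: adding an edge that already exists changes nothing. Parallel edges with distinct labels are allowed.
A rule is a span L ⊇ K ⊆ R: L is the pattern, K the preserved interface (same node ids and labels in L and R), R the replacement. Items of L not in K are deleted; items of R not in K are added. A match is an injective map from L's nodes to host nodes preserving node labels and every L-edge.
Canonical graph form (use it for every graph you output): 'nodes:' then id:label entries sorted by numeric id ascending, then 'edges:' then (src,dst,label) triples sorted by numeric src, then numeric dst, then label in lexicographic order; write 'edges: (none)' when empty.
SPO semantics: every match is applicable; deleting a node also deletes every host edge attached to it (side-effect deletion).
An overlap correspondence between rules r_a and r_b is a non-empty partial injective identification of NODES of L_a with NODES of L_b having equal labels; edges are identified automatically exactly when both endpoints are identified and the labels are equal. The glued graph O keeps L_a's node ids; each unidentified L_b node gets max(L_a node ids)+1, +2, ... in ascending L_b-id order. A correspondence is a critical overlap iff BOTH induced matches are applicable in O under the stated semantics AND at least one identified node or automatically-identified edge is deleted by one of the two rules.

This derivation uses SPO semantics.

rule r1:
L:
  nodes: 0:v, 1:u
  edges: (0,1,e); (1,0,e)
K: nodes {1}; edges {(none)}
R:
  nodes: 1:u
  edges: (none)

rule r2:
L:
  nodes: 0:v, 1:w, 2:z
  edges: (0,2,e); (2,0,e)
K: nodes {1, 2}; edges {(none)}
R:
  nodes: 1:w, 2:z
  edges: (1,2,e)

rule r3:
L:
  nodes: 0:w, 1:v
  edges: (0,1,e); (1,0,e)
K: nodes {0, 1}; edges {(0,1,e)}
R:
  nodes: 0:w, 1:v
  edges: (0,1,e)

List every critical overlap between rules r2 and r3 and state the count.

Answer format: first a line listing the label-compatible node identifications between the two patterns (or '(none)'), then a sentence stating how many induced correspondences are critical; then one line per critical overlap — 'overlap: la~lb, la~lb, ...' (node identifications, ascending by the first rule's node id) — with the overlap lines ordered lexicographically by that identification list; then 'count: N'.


label-compatible node identifications between L(r2) and L(r3): 0~1, 1~0
2 of the induced correspondences are critical overlaps of r2 and r3.
overlap: 0~1
overlap: 0~1, 1~0
count: 2


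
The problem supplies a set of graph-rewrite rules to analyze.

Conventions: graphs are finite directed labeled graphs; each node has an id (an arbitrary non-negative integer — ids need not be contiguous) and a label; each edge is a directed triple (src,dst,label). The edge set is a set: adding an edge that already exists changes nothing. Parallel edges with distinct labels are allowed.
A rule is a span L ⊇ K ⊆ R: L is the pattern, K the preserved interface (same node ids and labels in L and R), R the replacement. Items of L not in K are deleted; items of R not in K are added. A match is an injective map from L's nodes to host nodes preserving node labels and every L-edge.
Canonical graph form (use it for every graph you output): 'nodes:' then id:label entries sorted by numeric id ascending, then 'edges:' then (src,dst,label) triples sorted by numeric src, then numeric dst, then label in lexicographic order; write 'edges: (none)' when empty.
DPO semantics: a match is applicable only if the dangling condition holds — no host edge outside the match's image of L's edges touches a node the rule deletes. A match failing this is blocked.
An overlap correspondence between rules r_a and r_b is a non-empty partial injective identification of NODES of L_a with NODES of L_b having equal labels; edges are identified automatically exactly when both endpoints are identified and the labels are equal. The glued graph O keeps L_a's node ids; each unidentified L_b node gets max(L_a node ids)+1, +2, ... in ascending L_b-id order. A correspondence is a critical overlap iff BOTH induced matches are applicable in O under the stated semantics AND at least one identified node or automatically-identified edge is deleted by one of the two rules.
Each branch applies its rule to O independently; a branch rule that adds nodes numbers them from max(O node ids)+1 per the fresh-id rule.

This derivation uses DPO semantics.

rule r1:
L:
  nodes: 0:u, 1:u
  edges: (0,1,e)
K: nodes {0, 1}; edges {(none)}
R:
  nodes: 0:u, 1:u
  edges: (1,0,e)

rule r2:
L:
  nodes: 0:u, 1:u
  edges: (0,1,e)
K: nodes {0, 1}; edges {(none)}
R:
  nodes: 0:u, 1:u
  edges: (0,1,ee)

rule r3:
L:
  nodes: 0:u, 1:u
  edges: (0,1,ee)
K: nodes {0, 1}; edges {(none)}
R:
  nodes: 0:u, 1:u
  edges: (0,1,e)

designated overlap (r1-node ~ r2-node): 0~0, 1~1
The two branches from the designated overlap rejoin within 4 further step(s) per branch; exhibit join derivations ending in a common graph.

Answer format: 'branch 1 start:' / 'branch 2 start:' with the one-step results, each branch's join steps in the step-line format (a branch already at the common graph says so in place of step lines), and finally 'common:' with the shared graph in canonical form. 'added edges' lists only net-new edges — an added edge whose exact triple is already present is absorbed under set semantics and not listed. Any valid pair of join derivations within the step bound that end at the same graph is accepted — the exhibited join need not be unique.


branch 1 start:
nodes: 0:u, 1:u
edges: (1,0,e)
branch 2 start:
nodes: 0:u, 1:u
edges: (0,1,ee)
branch 1 step 1: rule r1; match: 0->1, 1->0; deleted nodes (none); deleted edges (1,0,e); added nodes (none); added edges (0,1,e); result: nodes: 0:u, 1:u edges: (0,1,e)
branch 2 step 1: rule r3; match: 0->0, 1->1; deleted nodes (none); deleted edges (0,1,ee); added nodes (none); added edges (0,1,e); result: nodes: 0:u, 1:u edges: (0,1,e)
common:
nodes: 0:u, 1:u
edges: (0,1,e)


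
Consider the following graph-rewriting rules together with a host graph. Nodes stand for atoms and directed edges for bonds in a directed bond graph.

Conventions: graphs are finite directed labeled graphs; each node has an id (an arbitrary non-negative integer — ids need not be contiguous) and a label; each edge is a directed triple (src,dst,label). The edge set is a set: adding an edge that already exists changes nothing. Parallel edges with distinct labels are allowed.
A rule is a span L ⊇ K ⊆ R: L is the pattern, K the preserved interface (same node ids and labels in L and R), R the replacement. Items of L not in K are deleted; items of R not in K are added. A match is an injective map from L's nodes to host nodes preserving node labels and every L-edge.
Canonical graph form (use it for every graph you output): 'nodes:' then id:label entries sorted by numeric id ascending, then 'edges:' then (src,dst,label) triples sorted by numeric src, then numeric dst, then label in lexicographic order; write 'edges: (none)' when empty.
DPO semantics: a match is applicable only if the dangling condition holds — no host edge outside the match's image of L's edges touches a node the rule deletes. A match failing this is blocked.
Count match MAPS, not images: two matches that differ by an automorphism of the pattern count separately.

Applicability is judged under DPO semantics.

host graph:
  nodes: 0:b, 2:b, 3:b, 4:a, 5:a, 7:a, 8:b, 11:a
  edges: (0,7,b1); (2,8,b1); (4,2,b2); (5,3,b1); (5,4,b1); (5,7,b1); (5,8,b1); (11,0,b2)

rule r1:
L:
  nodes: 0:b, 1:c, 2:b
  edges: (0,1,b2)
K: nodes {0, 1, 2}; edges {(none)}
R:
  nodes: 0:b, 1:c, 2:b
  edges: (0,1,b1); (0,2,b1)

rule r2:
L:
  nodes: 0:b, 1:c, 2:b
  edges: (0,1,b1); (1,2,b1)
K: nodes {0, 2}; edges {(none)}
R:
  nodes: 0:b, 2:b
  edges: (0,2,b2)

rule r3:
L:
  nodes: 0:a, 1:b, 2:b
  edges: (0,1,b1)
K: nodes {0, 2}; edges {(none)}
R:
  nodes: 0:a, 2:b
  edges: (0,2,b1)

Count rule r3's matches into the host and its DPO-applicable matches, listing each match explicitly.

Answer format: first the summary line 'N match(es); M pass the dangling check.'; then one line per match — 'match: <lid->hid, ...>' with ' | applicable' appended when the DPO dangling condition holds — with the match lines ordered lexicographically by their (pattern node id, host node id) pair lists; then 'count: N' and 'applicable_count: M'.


6 match(es); 3 pass the dangling check.
match: 0->5, 1->3, 2->0 | applicable
match: 0->5, 1->3, 2->2 | applicable
match: 0->5, 1->3, 2->8 | applicable
match: 0->5, 1->8, 2->0
match: 0->5, 1->8, 2->2
match: 0->5, 1->8, 2->3
count: 6
applicable_count: 3


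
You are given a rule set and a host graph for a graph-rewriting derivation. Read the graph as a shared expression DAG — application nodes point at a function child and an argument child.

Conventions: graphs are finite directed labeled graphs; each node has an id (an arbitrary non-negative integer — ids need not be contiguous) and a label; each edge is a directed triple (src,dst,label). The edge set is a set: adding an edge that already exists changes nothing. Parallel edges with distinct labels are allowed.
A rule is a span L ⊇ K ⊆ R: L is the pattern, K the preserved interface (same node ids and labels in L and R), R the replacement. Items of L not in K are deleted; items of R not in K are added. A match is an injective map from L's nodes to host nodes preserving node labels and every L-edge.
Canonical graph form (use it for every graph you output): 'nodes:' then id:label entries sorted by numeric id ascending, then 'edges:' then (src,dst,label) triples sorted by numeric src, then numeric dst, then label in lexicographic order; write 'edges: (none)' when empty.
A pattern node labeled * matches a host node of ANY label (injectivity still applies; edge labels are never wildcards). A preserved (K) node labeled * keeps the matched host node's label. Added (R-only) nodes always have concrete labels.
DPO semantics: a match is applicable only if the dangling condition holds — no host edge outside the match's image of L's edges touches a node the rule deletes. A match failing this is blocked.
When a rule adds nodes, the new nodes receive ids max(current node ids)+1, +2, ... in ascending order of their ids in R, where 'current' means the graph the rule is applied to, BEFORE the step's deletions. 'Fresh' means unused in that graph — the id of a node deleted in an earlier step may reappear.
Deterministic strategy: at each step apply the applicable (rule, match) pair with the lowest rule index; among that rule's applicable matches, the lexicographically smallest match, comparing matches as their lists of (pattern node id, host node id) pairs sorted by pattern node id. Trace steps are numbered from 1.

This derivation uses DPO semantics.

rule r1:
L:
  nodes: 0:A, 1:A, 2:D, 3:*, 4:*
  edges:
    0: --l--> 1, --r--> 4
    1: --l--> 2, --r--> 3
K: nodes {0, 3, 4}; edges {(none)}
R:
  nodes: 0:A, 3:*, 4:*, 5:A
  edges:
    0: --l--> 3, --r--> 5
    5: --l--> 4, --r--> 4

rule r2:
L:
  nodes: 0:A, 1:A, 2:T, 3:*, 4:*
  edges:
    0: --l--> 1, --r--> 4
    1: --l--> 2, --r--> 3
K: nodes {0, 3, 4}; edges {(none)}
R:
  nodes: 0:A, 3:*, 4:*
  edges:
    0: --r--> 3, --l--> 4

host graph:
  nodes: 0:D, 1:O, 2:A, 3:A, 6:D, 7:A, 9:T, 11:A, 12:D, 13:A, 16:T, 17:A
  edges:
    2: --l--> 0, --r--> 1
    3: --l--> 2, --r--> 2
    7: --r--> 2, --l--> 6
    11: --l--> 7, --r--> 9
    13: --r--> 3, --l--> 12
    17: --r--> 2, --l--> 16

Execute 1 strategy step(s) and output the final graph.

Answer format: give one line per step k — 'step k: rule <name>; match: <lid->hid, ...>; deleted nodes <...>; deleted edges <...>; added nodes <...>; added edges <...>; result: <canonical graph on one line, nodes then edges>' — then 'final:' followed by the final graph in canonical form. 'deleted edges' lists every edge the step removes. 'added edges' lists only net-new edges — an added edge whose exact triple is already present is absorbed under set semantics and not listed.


step 1: rule r1; match: 0->11, 1->7, 2->6, 3->2, 4->9; deleted nodes 6, 7; deleted edges (7,2,r); (7,6,l); (11,7,l); (11,9,r); added nodes 18; added edges (11,2,l); (11,18,r); (18,9,l); (18,9,r); result: nodes: 0:D, 1:O, 2:A, 3:A, 9:T, 11:A, 12:D, 13:A, 16:T, 17:A, 18:A edges: (2,0,l); (2,1,r); (3,2,l); (3,2,r); (11,2,l); (11,18,r); (13,3,r); (13,12,l); (17,2,r); (17,16,l); (18,9,l); (18,9,r)
final:
nodes: 0:D, 1:O, 2:A, 3:A, 9:T, 11:A, 12:D, 13:A, 16:T, 17:A, 18:A
edges: (2,0,l); (2,1,r); (3,2,l); (3,2,r); (11,2,l); (11,18,r); (13,3,r); (13,12,l); (17,2,r); (17,16,l); (18,9,l); (18,9,r)


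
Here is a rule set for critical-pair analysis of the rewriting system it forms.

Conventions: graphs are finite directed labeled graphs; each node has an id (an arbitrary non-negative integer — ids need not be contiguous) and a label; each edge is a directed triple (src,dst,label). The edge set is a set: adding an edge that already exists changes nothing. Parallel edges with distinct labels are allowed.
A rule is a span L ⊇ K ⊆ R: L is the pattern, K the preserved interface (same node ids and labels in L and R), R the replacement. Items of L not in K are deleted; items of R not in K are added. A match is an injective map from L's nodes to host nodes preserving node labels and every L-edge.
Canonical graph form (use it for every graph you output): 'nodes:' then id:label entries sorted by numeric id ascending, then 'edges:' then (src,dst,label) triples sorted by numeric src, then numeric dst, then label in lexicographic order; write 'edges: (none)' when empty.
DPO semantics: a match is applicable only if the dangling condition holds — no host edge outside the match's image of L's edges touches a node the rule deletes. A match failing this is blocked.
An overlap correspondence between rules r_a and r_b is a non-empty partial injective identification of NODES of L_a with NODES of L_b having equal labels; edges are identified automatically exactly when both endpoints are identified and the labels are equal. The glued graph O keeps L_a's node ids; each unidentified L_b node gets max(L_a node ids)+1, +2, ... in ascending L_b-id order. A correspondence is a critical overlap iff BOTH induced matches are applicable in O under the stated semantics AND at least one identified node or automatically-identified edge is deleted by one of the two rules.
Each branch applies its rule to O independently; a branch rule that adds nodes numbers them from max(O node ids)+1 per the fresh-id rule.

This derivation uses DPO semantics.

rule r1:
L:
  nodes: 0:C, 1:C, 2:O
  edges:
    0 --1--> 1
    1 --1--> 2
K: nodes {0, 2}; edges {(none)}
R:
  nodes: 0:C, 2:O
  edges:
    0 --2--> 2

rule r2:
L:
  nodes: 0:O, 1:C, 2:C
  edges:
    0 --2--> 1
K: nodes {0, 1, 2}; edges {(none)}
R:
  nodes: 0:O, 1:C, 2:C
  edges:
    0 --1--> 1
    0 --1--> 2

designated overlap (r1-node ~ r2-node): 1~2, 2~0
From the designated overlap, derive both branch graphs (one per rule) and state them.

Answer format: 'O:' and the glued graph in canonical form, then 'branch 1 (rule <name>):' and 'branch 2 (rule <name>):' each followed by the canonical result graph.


O:
nodes: 0:C, 1:C, 2:O, 3:C
edges: (0,1,1); (1,2,1); (2,3,2)
branch 1 (rule r1):
nodes: 0:C, 2:O, 3:C
edges: (0,2,2); (2,3,2)
branch 2 (rule r2):
nodes: 0:C, 1:C, 2:O, 3:C
edges: (0,1,1); (1,2,1); (2,1,1); (2,3,1)


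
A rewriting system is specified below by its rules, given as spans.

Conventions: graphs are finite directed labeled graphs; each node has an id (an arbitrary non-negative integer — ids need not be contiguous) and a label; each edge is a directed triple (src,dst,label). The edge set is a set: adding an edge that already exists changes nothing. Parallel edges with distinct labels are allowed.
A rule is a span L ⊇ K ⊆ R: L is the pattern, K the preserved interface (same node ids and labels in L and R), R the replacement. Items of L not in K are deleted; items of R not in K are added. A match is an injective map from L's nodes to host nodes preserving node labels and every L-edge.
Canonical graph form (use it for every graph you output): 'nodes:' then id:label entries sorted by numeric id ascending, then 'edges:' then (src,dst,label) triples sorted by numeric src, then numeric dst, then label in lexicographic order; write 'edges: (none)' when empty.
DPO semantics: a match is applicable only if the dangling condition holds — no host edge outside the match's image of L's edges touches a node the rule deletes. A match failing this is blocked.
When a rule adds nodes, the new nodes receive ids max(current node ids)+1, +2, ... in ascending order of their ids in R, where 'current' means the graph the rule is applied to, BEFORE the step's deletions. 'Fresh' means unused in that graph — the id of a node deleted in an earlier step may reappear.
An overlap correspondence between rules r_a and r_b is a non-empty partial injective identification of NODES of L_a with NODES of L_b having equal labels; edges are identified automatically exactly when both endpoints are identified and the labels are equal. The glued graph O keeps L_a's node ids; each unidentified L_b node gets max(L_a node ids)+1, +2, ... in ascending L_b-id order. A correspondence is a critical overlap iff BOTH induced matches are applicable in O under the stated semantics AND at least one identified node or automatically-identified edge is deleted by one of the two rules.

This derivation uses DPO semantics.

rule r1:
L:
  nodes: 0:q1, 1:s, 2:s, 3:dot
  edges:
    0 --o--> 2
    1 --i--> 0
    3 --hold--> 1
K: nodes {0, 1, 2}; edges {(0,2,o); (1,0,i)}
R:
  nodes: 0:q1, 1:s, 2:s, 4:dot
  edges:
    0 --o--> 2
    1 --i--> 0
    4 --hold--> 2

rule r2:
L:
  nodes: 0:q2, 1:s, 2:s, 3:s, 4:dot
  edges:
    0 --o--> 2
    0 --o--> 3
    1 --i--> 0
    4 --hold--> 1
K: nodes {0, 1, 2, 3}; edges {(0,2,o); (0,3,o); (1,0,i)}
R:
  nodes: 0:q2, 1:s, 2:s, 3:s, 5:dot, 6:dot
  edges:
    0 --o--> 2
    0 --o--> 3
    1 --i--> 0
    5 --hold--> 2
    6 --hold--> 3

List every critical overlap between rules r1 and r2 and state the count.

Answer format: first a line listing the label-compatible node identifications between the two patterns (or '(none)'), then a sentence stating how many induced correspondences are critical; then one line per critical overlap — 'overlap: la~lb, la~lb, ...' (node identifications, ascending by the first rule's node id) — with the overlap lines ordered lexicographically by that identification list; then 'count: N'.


label-compatible node identifications between L(r1) and L(r2): 1~1, 1~2, 1~3, 2~1, 2~2, 2~3, 3~4
3 of the induced correspondences are critical overlaps of r1 and r2.
overlap: 1~1, 2~2, 3~4
overlap: 1~1, 2~3, 3~4
overlap: 1~1, 3~4
count: 3


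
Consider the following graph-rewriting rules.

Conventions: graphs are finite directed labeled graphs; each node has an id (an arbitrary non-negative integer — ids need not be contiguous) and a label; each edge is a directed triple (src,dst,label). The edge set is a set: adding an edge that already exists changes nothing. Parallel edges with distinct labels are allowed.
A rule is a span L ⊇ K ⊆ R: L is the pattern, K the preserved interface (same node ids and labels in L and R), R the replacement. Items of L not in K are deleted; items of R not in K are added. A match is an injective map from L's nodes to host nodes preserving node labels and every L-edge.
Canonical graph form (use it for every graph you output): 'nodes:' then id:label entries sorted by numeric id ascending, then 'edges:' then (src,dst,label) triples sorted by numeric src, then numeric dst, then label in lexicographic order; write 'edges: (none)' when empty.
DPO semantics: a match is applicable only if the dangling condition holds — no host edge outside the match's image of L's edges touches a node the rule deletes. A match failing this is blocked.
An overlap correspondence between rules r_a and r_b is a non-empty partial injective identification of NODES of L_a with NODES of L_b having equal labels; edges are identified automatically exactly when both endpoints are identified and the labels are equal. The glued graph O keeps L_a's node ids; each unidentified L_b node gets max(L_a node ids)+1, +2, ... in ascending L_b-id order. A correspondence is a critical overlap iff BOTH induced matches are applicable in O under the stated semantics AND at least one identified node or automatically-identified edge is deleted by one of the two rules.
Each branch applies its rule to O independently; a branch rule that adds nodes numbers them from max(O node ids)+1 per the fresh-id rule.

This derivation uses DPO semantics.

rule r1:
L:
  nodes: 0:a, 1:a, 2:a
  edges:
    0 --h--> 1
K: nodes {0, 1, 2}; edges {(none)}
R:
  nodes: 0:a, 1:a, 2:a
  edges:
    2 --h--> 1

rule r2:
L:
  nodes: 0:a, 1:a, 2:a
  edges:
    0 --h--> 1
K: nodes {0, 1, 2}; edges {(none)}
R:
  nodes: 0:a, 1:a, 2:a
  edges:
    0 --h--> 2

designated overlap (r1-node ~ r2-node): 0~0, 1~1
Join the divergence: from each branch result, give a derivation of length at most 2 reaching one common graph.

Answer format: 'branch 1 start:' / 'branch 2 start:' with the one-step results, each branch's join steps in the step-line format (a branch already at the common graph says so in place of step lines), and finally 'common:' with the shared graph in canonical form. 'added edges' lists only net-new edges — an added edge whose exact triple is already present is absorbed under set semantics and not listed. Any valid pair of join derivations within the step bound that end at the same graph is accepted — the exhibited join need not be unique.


branch 1 start:
nodes: 0:a, 1:a, 2:a, 3:a
edges: (2,1,h)
branch 2 start:
nodes: 0:a, 1:a, 2:a, 3:a
edges: (0,3,h)
branch 1 step 1: rule r1; match: 0->2, 1->1, 2->0; deleted nodes (none); deleted edges (2,1,h); added nodes (none); added edges (0,1,h); result: nodes: 0:a, 1:a, 2:a, 3:a edges: (0,1,h)
branch 2 step 1: rule r2; match: 0->0, 1->3, 2->1; deleted nodes (none); deleted edges (0,3,h); added nodes (none); added edges (0,1,h); result: nodes: 0:a, 1:a, 2:a, 3:a edges: (0,1,h)
common:
nodes: 0:a, 1:a, 2:a, 3:a
edges: (0,1,h)


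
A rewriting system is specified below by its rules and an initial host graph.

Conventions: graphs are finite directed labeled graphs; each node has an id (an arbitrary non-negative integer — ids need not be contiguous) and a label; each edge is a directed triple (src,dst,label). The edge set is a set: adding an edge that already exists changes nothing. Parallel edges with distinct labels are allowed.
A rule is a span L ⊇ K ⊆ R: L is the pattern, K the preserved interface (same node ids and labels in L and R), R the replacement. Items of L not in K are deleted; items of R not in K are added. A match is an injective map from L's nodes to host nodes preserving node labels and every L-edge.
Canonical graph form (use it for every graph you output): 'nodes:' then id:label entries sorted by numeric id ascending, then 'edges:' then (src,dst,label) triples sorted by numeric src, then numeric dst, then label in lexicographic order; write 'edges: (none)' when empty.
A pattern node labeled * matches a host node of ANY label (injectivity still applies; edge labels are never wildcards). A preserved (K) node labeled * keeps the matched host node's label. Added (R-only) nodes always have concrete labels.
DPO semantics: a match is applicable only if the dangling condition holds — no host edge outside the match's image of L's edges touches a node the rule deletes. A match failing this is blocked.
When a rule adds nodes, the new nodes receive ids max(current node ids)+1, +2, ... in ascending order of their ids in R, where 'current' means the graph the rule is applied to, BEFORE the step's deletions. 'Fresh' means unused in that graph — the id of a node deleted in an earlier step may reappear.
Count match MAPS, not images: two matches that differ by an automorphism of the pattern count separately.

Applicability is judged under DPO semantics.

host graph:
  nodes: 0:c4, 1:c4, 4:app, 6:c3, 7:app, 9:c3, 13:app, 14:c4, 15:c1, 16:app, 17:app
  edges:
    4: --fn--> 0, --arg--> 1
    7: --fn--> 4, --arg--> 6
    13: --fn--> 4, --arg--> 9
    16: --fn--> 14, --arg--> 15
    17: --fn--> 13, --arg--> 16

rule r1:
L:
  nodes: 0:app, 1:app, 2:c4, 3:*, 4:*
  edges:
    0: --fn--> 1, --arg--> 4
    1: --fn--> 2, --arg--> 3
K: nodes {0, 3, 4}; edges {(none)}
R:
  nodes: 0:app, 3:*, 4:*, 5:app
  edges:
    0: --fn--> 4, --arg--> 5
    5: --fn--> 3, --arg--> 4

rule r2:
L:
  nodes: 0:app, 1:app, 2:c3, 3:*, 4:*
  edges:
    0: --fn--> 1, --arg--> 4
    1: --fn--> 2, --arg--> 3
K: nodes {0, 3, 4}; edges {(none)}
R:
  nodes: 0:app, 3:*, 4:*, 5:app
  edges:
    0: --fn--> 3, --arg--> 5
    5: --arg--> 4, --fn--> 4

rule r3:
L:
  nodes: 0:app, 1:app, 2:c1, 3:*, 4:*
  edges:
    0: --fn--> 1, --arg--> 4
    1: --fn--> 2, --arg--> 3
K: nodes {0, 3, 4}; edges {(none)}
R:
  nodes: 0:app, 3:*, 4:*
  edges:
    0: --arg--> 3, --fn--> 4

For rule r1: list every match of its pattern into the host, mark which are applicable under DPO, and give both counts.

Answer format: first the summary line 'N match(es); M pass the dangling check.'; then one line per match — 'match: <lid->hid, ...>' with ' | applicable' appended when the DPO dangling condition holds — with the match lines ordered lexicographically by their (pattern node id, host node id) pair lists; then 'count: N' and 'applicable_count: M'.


2 match(es); 0 pass the dangling check.
match: 0->7, 1->4, 2->0, 3->1, 4->6
match: 0->13, 1->4, 2->0, 3->1, 4->9
count: 2
applicable_count: 0


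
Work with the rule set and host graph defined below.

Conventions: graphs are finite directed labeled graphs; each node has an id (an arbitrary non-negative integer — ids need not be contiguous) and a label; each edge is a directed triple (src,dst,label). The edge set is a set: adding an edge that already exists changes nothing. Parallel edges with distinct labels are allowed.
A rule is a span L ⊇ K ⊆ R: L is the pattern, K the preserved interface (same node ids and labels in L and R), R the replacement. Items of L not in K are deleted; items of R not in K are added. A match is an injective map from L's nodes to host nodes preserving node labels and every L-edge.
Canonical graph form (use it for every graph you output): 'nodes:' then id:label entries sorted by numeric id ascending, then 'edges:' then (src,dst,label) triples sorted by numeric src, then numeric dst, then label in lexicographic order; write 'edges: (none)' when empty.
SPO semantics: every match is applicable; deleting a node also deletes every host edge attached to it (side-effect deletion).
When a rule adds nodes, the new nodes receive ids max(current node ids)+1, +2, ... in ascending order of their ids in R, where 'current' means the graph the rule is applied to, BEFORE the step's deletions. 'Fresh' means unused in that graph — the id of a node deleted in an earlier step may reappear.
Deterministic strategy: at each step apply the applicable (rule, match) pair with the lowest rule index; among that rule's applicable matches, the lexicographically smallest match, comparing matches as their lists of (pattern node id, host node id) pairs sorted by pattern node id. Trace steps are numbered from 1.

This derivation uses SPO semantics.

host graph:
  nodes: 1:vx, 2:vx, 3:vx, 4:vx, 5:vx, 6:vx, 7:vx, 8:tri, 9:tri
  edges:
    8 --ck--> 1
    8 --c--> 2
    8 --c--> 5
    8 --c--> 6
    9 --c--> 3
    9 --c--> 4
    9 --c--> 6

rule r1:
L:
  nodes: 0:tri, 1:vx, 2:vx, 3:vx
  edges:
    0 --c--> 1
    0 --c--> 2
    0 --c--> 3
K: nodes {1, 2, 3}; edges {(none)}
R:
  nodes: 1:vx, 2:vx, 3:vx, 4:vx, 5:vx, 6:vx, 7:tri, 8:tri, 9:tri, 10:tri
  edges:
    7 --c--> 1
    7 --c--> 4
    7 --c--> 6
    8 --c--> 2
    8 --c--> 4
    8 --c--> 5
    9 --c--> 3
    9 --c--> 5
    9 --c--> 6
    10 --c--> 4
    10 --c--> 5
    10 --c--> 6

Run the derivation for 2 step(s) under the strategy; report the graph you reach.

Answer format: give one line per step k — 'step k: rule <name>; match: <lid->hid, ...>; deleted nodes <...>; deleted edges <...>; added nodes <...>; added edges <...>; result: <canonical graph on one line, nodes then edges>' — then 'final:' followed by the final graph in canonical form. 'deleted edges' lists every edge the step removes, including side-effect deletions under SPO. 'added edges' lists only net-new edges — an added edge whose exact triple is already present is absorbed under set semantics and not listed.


step 1: rule r1; match: 0->8, 1->2, 2->5, 3->6; deleted nodes 8; deleted edges (8,1,ck); (8,2,c); (8,5,c); (8,6,c); added nodes 10, 11, 12, 13, 14, 15, 16; added edges (13,2,c); (13,10,c); (13,12,c); (14,5,c); (14,10,c); (14,11,c); (15,6,c); (15,11,c); (15,12,c); (16,10,c); (16,11,c); (16,12,c); result: nodes: 1:vx, 2:vx, 3:vx, 4:vx, 5:vx, 6:vx, 7:vx, 9:tri, 10:vx, 11:vx, 12:vx, 13:tri, 14:tri, 15:tri, 16:tri edges: (9,3,c); (9,4,c); (9,6,c); (13,2,c); (13,10,c); (13,12,c); (14,5,c); (14,10,c); (14,11,c); (15,6,c); (15,11,c); (15,12,c); (16,10,c); (16,11,c); (16,12,c)
step 2: rule r1; match: 0->9, 1->3, 2->4, 3->6; deleted nodes 9; deleted edges (9,3,c); (9,4,c); (9,6,c); added nodes 17, 18, 19, 20, 21, 22, 23; added edges (20,3,c); (20,17,c); (20,19,c); (21,4,c); (21,17,c); (21,18,c); (22,6,c); (22,18,c); (22,19,c); (23,17,c); (23,18,c); (23,19,c); result: nodes: 1:vx, 2:vx, 3:vx, 4:vx, 5:vx, 6:vx, 7:vx, 10:vx, 11:vx, 12:vx, 13:tri, 14:tri, 15:tri, 16:tri, 17:vx, 18:vx, 19:vx, 20:tri, 21:tri, 22:tri, 23:tri edges: (13,2,c); (13,10,c); (13,12,c); (14,5,c); (14,10,c); (14,11,c); (15,6,c); (15,11,c); (15,12,c); (16,10,c); (16,11,c); (16,12,c); (20,3,c); (20,17,c); (20,19,c); (21,4,c); (21,17,c); (21,18,c); (22,6,c); (22,18,c); (22,19,c); (23,17,c); (23,18,c); (23,19,c)
final:
nodes: 1:vx, 2:vx, 3:vx, 4:vx, 5:vx, 6:vx, 7:vx, 10:vx, 11:vx, 12:vx, 13:tri, 14:tri, 15:tri, 16:tri, 17:vx, 18:vx, 19:vx, 20:tri, 21:tri, 22:tri, 23:tri
edges: (13,2,c); (13,10,c); (13,12,c); (14,5,c); (14,10,c); (14,11,c); (15,6,c); (15,11,c); (15,12,c); (16,10,c); (16,11,c); (16,12,c); (20,3,c); (20,17,c); (20,19,c); (21,4,c); (21,17,c); (21,18,c); (22,6,c); (22,18,c); (22,19,c); (23,17,c); (23,18,c); (23,19,c)


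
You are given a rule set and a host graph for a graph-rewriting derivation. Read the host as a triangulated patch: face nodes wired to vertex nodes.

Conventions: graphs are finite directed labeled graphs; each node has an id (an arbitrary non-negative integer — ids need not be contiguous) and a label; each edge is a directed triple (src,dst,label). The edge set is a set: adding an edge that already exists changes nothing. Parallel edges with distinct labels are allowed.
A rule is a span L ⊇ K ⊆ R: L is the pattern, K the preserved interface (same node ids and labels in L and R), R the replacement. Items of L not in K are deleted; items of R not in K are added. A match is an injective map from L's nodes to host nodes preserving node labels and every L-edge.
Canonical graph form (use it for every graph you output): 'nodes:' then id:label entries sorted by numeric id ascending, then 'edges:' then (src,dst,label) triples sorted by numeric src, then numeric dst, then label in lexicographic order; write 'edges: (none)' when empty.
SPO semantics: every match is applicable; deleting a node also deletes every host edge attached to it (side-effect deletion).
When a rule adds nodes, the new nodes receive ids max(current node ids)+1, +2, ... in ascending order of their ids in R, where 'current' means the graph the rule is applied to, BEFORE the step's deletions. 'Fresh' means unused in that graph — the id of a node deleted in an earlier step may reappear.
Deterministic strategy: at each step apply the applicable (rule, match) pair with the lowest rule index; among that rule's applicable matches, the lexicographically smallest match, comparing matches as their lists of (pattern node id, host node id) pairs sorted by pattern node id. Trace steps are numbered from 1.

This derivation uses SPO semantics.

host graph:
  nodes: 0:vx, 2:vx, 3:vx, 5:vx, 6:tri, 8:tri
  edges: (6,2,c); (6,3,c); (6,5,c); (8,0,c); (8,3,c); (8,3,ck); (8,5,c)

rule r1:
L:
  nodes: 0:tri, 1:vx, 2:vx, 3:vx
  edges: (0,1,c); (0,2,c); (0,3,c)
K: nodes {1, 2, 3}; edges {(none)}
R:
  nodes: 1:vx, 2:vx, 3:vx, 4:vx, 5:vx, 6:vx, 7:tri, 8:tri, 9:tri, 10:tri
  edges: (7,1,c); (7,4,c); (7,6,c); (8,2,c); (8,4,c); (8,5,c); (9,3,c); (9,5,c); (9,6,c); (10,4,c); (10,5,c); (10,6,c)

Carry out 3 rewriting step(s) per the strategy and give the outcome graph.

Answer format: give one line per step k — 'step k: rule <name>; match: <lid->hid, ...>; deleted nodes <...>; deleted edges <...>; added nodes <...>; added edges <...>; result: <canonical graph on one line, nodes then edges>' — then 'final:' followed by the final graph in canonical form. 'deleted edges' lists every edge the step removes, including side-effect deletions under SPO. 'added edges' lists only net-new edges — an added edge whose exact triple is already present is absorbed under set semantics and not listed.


step 1: rule r1; match: 0->6, 1->2, 2->3, 3->5; deleted nodes 6; deleted edges (6,2,c); (6,3,c); (6,5,c); added nodes 9, 10, 11, 12, 13, 14, 15; added edges (12,2,c); (12,9,c); (12,11,c); (13,3,c); (13,9,c); (13,10,c); (14,5,c); (14,10,c); (14,11,c); (15,9,c); (15,10,c); (15,11,c); result: nodes: 0:vx, 2:vx, 3:vx, 5:vx, 8:tri, 9:vx, 10:vx, 11:vx, 12:tri, 13:tri, 14:tri, 15:tri edges: (8,0,c); (8,3,c); (8,3,ck); (8,5,c); (12,2,c); (12,9,c); (12,11,c); (13,3,c); (13,9,c); (13,10,c); (14,5,c); (14,10,c); (14,11,c); (15,9,c); (15,10,c); (15,11,c)
step 2: rule r1; match: 0->8, 1->0, 2->3, 3->5; deleted nodes 8; deleted edges (8,0,c); (8,3,c); (8,3,ck); (8,5,c); added nodes 16, 17, 18, 19, 20, 21, 22; added edges (19,0,c); (19,16,c); (19,18,c); (20,3,c); (20,16,c); (20,17,c); (21,5,c); (21,17,c); (21,18,c); (22,16,c); (22,17,c); (22,18,c); result: nodes: 0:vx, 2:vx, 3:vx, 5:vx, 9:vx, 10:vx, 11:vx, 12:tri, 13:tri, 14:tri, 15:tri, 16:vx, 17:vx, 18:vx, 19:tri, 20:tri, 21:tri, 22:tri edges: (12,2,c); (12,9,c); (12,11,c); (13,3,c); (13,9,c); (13,10,c); (14,5,c); (14,10,c); (14,11,c); (15,9,c); (15,10,c); (15,11,c); (19,0,c); (19,16,c); (19,18,c); (20,3,c); (20,16,c); (20,17,c); (21,5,c); (21,17,c); (21,18,c); (22,16,c); (22,17,c); (22,18,c)
step 3: rule r1; match: 0->12, 1->2, 2->9, 3->11; deleted nodes 12; deleted edges (12,2,c); (12,9,c); (12,11,c); added nodes 23, 24, 25, 26, 27, 28, 29; added edges (26,2,c); (26,23,c); (26,25,c); (27,9,c); (27,23,c); (27,24,c); (28,11,c); (28,24,c); (28,25,c); (29,23,c); (29,24,c); (29,25,c); result: nodes: 0:vx, 2:vx, 3:vx, 5:vx, 9:vx, 10:vx, 11:vx, 13:tri, 14:tri, 15:tri, 16:vx, 17:vx, 18:vx, 19:tri, 20:tri, 21:tri, 22:tri, 23:vx, 24:vx, 25:vx, 26:tri, 27:tri, 28:tri, 29:tri edges: (13,3,c); (13,9,c); (13,10,c); (14,5,c); (14,10,c); (14,11,c); (15,9,c); (15,10,c); (15,11,c); (19,0,c); (19,16,c); (19,18,c); (20,3,c); (20,16,c); (20,17,c); (21,5,c); (21,17,c); (21,18,c); (22,16,c); (22,17,c); (22,18,c); (26,2,c); (26,23,c); (26,25,c); (27,9,c); (27,23,c); (27,24,c); (28,11,c); (28,24,c); (28,25,c); (29,23,c); (29,24,c); (29,25,c)
final:
nodes: 0:vx, 2:vx, 3:vx, 5:vx, 9:vx, 10:vx, 11:vx, 13:tri, 14:tri, 15:tri, 16:vx, 17:vx, 18:vx, 19:tri, 20:tri, 21:tri, 22:tri, 23:vx, 24:vx, 25:vx, 26:tri, 27:tri, 28:tri, 29:tri
edges: (13,3,c); (13,9,c); (13,10,c); (14,5,c); (14,10,c); (14,11,c); (15,9,c); (15,10,c); (15,11,c); (19,0,c); (19,16,c); (19,18,c); (20,3,c); (20,16,c); (20,17,c); (21,5,c); (21,17,c); (21,18,c); (22,16,c); (22,17,c); (22,18,c); (26,2,c); (26,23,c); (26,25,c); (27,9,c); (27,23,c); (27,24,c); (28,11,c); (28,24,c); (28,25,c); (29,23,c); (29,24,c); (29,25,c)
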